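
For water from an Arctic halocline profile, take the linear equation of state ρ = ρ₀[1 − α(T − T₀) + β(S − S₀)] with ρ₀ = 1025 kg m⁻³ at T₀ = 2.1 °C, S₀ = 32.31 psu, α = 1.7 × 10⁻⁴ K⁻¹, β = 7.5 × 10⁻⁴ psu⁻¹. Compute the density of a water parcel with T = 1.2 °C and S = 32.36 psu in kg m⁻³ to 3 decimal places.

1025.195 kg m⁻³

T − T₀ = -0.9 K, S − S₀ = +0.05 psu.
Bracket = 1 − α·(-0.9) + β·(+0.05) = 1 + (1.905 × 10⁻⁴) = 1.0001905.
ρ = 1025 × 1.0001905 = 1025.195 kg m⁻³.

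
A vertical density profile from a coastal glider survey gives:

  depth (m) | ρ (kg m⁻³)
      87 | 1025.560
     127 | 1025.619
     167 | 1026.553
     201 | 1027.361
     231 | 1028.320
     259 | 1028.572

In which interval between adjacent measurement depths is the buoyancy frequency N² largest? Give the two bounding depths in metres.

Compute the density gradient over each adjacent pair:
  87–127 m: Δρ/Δz = 0.059/40 = 1.5 × 10⁻³ kg m⁻⁴
  127–167 m: Δρ/Δz = 0.934/40 = 0.023 kg m⁻⁴
  167–201 m: Δρ/Δz = 0.808/34 = 0.024 kg m⁻⁴
  201–231 m: Δρ/Δz = 0.959/30 = 0.032 kg m⁻⁴
  231–259 m: Δρ/Δz = 0.252/28 = 9.0 × 10⁻³ kg m⁻⁴
The largest gradient is in the 201–231 m interval — the pycnocline.

201–231 m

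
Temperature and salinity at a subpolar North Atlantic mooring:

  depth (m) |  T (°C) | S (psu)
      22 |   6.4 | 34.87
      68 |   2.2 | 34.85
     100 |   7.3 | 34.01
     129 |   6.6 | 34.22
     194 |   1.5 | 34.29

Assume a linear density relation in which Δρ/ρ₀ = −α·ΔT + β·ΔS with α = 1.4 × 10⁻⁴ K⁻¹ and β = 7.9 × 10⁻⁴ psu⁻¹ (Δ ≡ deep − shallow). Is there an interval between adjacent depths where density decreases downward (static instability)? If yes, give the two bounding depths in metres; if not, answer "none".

Evaluate Δρ/ρ₀ = −αΔT + βΔS across each adjacent pair:
  22–68 m: −αΔT+βΔS = −(1.4 × 10⁻⁴)(-4.2)+(7.9 × 10⁻⁴)(-0.02) = 5.7 × 10⁻⁴ → stable
  68–100 m: −αΔT+βΔS = −(1.4 × 10⁻⁴)(+5.1)+(7.9 × 10⁻⁴)(-0.84) = -1.4 × 10⁻³ → UNSTABLE
  100–129 m: −αΔT+βΔS = −(1.4 × 10⁻⁴)(-0.7)+(7.9 × 10⁻⁴)(+0.21) = 2.6 × 10⁻⁴ → stable
  129–194 m: −αΔT+βΔS = −(1.4 × 10⁻⁴)(-5.1)+(7.9 × 10⁻⁴)(+0.07) = 7.7 × 10⁻⁴ → stable
The 68–100 m interval has Δρ < 0: lighter water underlies denser water.

68–100 m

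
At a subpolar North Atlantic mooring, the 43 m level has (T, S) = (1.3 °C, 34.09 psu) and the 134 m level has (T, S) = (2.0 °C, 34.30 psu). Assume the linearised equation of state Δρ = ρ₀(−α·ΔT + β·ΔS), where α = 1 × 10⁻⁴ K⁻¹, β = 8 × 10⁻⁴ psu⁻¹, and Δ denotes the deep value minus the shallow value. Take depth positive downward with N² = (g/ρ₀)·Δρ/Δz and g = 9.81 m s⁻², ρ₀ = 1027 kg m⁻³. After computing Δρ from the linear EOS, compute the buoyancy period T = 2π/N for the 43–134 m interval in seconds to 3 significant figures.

1.93 × 10³ s

ΔT = +0.7 K, ΔS = +0.21 psu (deep − shallow).
Δρ/ρ₀ = −αΔT + βΔS = -7.00 × 10⁻⁵ + 1.68 × 10⁻⁴ = 9.80 × 10⁻⁵, so Δρ ≈ 0.1006 kg m⁻³.
N² = (g/ρ₀)·Δρ/Δz = g·(Δρ/ρ₀)/Δz = 9.81 × 9.80 × 10⁻⁵ / 91 = 1.0565 × 10⁻⁵ s⁻².
N = √(1.0565 × 10⁻⁵) = 3.2504 × 10⁻³ rad s⁻¹ → T = 2π/N = 1.9330 × 10³ s ≈ 1.93 × 10³ s.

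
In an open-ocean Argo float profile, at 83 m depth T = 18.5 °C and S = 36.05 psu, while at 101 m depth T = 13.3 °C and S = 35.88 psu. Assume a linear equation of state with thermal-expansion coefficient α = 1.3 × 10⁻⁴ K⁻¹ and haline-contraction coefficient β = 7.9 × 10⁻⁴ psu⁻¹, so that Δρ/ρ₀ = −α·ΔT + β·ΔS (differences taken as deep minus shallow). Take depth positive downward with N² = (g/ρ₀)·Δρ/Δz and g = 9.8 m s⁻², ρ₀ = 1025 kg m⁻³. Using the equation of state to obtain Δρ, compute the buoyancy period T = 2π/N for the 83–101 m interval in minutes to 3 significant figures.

6.10 min

ΔT = -5.2 K, ΔS = -0.17 psu (deep − shallow).
Δρ/ρ₀ = −αΔT + βΔS = 6.76 × 10⁻⁴ − 1.343 × 10⁻⁴ = 5.417 × 10⁻⁴, so Δρ ≈ 0.5552 kg m⁻³.
N² = (g/ρ₀)·Δρ/Δz = g·(Δρ/ρ₀)/Δz = 9.8 × 5.417 × 10⁻⁴ / 18 = 2.9493 × 10⁻⁴ s⁻².
N = √(2.9493 × 10⁻⁴) = 0.017174 rad s⁻¹ → T = 2π/N = 365.85 s = 6.0975 min ≈ 6.10 min.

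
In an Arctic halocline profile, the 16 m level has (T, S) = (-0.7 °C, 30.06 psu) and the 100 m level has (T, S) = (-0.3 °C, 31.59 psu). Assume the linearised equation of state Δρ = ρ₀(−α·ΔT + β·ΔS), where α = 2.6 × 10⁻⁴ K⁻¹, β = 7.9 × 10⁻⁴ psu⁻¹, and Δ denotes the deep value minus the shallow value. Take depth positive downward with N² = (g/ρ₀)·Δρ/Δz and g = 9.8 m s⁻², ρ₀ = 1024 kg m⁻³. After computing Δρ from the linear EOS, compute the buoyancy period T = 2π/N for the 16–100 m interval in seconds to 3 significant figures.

553 s

ΔT = +0.4 K, ΔS = +1.53 psu (deep − shallow).
Δρ/ρ₀ = −αΔT + βΔS = -1.04 × 10⁻⁴ + 1.2087 × 10⁻³ = 1.1047 × 10⁻³, so Δρ ≈ 1.131 kg m⁻³.
N² = (g/ρ₀)·Δρ/Δz = g·(Δρ/ρ₀)/Δz = 9.8 × 1.1047 × 10⁻³ / 84 = 1.2888 × 10⁻⁴ s⁻².
N = √(1.2888 × 10⁻⁴) = 0.011353 rad s⁻¹ → T = 2π/N = 553.44 s ≈ 553 s.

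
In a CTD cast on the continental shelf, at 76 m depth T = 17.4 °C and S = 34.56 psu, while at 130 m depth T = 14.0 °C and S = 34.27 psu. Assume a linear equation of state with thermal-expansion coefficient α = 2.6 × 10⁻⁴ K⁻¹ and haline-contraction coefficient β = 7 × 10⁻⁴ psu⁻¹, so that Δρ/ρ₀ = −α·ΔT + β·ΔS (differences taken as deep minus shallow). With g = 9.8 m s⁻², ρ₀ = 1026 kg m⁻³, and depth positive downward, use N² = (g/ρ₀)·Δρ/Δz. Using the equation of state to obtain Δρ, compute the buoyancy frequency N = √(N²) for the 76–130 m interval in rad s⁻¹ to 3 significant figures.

ΔT = -3.4 K, ΔS = -0.29 psu (deep − shallow).
Δρ/ρ₀ = −αΔT + βΔS = 8.84 × 10⁻⁴ − 2.03 × 10⁻⁴ = 6.81 × 10⁻⁴, so Δρ ≈ 0.6987 kg m⁻³.
N² = (g/ρ₀)·Δρ/Δz = g·(Δρ/ρ₀)/Δz = 9.8 × 6.81 × 10⁻⁴ / 54 = 1.2359 × 10⁻⁴ s⁻².
N = √(1.2359 × 10⁻⁴) = 0.011117 rad s⁻¹ ≈ 0.0111 rad s⁻¹.

0.0111 rad s⁻¹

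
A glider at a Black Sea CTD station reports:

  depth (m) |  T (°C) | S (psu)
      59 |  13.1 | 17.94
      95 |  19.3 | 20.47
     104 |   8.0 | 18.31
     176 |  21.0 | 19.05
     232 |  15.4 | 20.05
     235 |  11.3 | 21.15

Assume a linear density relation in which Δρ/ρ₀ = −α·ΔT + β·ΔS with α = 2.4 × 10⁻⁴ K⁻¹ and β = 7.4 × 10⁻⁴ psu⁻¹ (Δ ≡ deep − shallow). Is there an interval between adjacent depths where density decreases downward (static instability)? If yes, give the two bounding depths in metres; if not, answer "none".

104–176 m

Evaluate Δρ/ρ₀ = −αΔT + βΔS across each adjacent pair:
  59–95 m: −αΔT+βΔS = −(2.4 × 10⁻⁴)(+6.2)+(7.4 × 10⁻⁴)(+2.53) = 3.8 × 10⁻⁴ → stable
  95–104 m: −αΔT+βΔS = −(2.4 × 10⁻⁴)(-11.3)+(7.4 × 10⁻⁴)(-2.16) = 1.1 × 10⁻³ → stable
  104–176 m: −αΔT+βΔS = −(2.4 × 10⁻⁴)(+13.0)+(7.4 × 10⁻⁴)(+0.74) = -2.6 × 10⁻³ → UNSTABLE
  176–232 m: −αΔT+βΔS = −(2.4 × 10⁻⁴)(-5.6)+(7.4 × 10⁻⁴)(+1.00) = 2.1 × 10⁻³ → stable
  232–235 m: −αΔT+βΔS = −(2.4 × 10⁻⁴)(-4.1)+(7.4 × 10⁻⁴)(+1.10) = 1.8 × 10⁻³ → stable
The 104–176 m interval has Δρ < 0: lighter water underlies denser water.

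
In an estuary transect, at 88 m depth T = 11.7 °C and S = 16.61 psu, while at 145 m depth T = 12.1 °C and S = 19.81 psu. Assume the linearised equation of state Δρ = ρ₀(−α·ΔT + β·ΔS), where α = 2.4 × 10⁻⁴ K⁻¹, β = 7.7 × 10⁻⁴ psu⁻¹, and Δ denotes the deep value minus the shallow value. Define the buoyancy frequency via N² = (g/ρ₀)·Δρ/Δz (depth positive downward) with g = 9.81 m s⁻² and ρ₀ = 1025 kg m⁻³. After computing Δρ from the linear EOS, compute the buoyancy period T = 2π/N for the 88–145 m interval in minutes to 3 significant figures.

5.19 min

ΔT = +0.4 K, ΔS = +3.20 psu (deep − shallow).
Δρ/ρ₀ = −αΔT + βΔS = -9.60 × 10⁻⁵ + 2.464 × 10⁻³ = 2.368 × 10⁻³, so Δρ ≈ 2.427 kg m⁻³.
N² = (g/ρ₀)·Δρ/Δz = g·(Δρ/ρ₀)/Δz = 9.81 × 2.368 × 10⁻³ / 57 = 4.0755 × 10⁻⁴ s⁻².
N = √(4.0755 × 10⁻⁴) = 0.020188 rad s⁻¹ → T = 2π/N = 311.23 s = 5.1872 min ≈ 5.19 min.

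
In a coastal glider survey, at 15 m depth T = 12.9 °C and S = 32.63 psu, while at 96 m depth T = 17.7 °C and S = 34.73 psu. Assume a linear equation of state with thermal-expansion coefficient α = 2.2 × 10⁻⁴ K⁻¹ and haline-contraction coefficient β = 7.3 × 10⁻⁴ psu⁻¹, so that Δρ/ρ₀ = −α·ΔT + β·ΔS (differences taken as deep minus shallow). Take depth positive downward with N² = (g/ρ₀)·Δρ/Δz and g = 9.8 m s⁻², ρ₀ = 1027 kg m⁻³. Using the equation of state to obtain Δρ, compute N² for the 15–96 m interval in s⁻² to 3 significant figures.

5.77 × 10⁻⁵ s⁻²

ΔT = +4.8 K, ΔS = +2.10 psu (deep − shallow).
Δρ/ρ₀ = −αΔT + βΔS = -1.056 × 10⁻³ + 1.533 × 10⁻³ = 4.77 × 10⁻⁴, so Δρ ≈ 0.4899 kg m⁻³.
N² = (g/ρ₀)·Δρ/Δz = g·(Δρ/ρ₀)/Δz = 9.8 × 4.77 × 10⁻⁴ / 81 = 5.7711 × 10⁻⁵ s⁻² ≈ 5.77 × 10⁻⁵ s⁻².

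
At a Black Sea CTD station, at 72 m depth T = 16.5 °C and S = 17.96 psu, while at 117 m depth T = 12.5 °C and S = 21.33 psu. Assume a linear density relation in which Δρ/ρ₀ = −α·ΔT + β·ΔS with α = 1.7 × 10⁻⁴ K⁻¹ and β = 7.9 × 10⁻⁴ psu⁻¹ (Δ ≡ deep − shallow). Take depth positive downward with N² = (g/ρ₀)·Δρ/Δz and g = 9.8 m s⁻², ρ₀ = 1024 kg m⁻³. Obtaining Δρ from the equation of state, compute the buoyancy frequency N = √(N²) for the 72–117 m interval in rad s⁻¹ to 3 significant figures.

0.0270 rad s⁻¹

ΔT = -4.0 K, ΔS = +3.37 psu (deep − shallow).
Δρ/ρ₀ = −αΔT + βΔS = 6.80 × 10⁻⁴ + 2.6623 × 10⁻³ = 3.3423 × 10⁻³, so Δρ ≈ 3.423 kg m⁻³.
N² = (g/ρ₀)·Δρ/Δz = g·(Δρ/ρ₀)/Δz = 9.8 × 3.3423 × 10⁻³ / 45 = 7.2788 × 10⁻⁴ s⁻².
N = √(7.2788 × 10⁻⁴) = 0.026979 rad s⁻¹ ≈ 0.0270 rad s⁻¹.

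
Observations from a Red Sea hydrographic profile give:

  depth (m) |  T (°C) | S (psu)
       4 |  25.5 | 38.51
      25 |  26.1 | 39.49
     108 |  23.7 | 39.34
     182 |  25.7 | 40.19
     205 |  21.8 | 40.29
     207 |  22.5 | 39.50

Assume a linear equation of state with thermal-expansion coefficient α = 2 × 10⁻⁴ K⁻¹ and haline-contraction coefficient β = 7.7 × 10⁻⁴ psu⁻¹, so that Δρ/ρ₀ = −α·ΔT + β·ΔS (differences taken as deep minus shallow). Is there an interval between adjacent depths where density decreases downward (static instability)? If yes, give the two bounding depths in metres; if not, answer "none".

205–207 m

Evaluate Δρ/ρ₀ = −αΔT + βΔS across each adjacent pair:
  4–25 m: −αΔT+βΔS = −(2 × 10⁻⁴)(+0.6)+(7.7 × 10⁻⁴)(+0.98) = 6.3 × 10⁻⁴ → stable
  25–108 m: −αΔT+βΔS = −(2 × 10⁻⁴)(-2.4)+(7.7 × 10⁻⁴)(-0.15) = 3.6 × 10⁻⁴ → stable
  108–182 m: −αΔT+βΔS = −(2 × 10⁻⁴)(+2.0)+(7.7 × 10⁻⁴)(+0.85) = 2.5 × 10⁻⁴ → stable
  182–205 m: −αΔT+βΔS = −(2 × 10⁻⁴)(-3.9)+(7.7 × 10⁻⁴)(+0.10) = 8.6 × 10⁻⁴ → stable
  205–207 m: −αΔT+βΔS = −(2 × 10⁻⁴)(+0.7)+(7.7 × 10⁻⁴)(-0.79) = -7.5 × 10⁻⁴ → UNSTABLE
The 205–207 m interval has Δρ < 0: lighter water underlies denser water.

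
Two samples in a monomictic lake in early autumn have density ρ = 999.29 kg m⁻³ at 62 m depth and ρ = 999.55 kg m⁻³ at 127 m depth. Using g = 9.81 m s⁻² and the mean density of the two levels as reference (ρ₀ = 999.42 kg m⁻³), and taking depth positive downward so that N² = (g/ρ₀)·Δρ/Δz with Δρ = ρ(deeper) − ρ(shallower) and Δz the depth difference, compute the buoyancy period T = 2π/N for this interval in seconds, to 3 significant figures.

Δρ = 999.55 − 999.29 = 0.26 kg m⁻³ over Δz = 127 − 62 = 65 m.
N² = (9.81/999.42) × (0.26/65) = 3.9263 × 10⁻⁵ s⁻².
N = √(3.9263 × 10⁻⁵) = 6.2660 × 10⁻³ rad s⁻¹, so T = 2π/N = 1.0027 × 10³ s ≈ 1.00 × 10³ s.

1.00 × 10³ s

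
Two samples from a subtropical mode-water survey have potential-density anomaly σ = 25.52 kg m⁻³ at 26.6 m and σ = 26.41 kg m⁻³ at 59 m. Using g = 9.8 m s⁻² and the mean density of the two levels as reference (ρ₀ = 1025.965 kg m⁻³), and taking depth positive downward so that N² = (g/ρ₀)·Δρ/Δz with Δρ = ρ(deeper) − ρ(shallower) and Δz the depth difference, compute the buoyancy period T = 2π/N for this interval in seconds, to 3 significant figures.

388 s

Δρ = 1026.41 − 1025.52 = 0.89 kg m⁻³ over Δz = 59 − 26.6 = 32.4 m.
N² = (9.8/1025.965) × (0.89/32.4) = 2.6238 × 10⁻⁴ s⁻².
N = √(2.6238 × 10⁻⁴) = 0.016198 rad s⁻¹, so T = 2π/N = 387.90 s ≈ 388 s.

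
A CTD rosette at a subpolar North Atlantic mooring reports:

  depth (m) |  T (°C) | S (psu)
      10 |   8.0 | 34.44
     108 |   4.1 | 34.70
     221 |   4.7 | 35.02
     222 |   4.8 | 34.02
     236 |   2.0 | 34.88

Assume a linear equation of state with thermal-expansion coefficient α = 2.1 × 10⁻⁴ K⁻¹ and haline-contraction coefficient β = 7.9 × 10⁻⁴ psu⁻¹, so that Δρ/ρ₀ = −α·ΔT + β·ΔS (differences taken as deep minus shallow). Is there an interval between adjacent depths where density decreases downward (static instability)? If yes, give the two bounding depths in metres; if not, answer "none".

221–222 m

Evaluate Δρ/ρ₀ = −αΔT + βΔS across each adjacent pair:
  10–108 m: −αΔT+βΔS = −(2.1 × 10⁻⁴)(-3.9)+(7.9 × 10⁻⁴)(+0.26) = 1.0 × 10⁻³ → stable
  108–221 m: −αΔT+βΔS = −(2.1 × 10⁻⁴)(+0.6)+(7.9 × 10⁻⁴)(+0.32) = 1.3 × 10⁻⁴ → stable
  221–222 m: −αΔT+βΔS = −(2.1 × 10⁻⁴)(+0.1)+(7.9 × 10⁻⁴)(-1.00) = -8.1 × 10⁻⁴ → UNSTABLE
  222–236 m: −αΔT+βΔS = −(2.1 × 10⁻⁴)(-2.8)+(7.9 × 10⁻⁴)(+0.86) = 1.3 × 10⁻³ → stable
The 221–222 m interval has Δρ < 0: lighter water underlies denser water.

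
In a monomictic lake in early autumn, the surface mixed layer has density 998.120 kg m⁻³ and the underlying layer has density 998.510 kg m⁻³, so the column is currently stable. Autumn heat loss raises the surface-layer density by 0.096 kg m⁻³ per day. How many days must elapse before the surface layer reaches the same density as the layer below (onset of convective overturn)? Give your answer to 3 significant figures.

Density deficit of the surface layer: 998.510 − 998.120 = 0.39 kg m⁻³.
Required change = 0.39 / 0.096 = 4.06 days.

4.06 days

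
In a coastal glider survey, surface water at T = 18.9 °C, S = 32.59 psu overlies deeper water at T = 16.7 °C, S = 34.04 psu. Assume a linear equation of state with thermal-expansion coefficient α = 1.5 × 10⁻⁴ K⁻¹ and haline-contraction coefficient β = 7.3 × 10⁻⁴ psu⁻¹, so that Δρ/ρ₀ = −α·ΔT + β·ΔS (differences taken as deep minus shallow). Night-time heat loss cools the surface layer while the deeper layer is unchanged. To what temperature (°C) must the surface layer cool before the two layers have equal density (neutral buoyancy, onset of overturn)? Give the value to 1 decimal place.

9.6 °C

Neutral buoyancy requires Δρ = 0, i.e. −α(T_deep − T_surf′) + β(S_deep − S_surf) = 0.
T_surf′ = T_deep − (β/α)·ΔS = 16.7 − (7.3 × 10⁻⁴/1.5 × 10⁻⁴)·(+1.45) = 9.643 °C.
Cooling required: 18.9 − (9.643) = 9.257 °C.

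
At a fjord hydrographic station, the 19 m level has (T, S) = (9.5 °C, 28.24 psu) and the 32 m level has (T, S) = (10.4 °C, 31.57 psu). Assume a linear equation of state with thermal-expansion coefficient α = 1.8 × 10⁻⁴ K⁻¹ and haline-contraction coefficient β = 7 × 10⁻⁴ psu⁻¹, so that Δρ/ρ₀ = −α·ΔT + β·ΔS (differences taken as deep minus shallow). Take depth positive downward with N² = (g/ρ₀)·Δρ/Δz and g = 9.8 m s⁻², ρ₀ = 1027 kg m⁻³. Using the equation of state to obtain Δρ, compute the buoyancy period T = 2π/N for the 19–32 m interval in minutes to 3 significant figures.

ΔT = +0.9 K, ΔS = +3.33 psu (deep − shallow).
Δρ/ρ₀ = −αΔT + βΔS = -1.62 × 10⁻⁴ + 2.331 × 10⁻³ = 2.169 × 10⁻³, so Δρ ≈ 2.228 kg m⁻³.
N² = (g/ρ₀)·Δρ/Δz = g·(Δρ/ρ₀)/Δz = 9.8 × 2.169 × 10⁻³ / 13 = 1.6351 × 10⁻³ s⁻².
N = √(1.6351 × 10⁻³) = 0.040436 rad s⁻¹ → T = 2π/N = 155.39 s = 2.5898 min ≈ 2.59 min.

2.59 min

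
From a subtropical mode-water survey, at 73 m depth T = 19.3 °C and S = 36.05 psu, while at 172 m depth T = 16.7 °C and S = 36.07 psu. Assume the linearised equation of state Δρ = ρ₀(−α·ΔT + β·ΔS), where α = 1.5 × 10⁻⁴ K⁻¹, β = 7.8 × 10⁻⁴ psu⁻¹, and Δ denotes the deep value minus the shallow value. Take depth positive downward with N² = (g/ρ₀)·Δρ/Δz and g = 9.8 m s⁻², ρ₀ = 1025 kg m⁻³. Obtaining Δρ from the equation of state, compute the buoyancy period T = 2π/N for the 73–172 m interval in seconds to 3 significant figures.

ΔT = -2.6 K, ΔS = +0.02 psu (deep − shallow).
Δρ/ρ₀ = −αΔT + βΔS = 3.90 × 10⁻⁴ + 1.56 × 10⁻⁵ = 4.056 × 10⁻⁴, so Δρ ≈ 0.4157 kg m⁻³.
N² = (g/ρ₀)·Δρ/Δz = g·(Δρ/ρ₀)/Δz = 9.8 × 4.056 × 10⁻⁴ / 99 = 4.0150 × 10⁻⁵ s⁻².
N = √(4.0150 × 10⁻⁵) = 6.3364 × 10⁻³ rad s⁻¹ → T = 2π/N = 991.60 s ≈ 992 s.

992 s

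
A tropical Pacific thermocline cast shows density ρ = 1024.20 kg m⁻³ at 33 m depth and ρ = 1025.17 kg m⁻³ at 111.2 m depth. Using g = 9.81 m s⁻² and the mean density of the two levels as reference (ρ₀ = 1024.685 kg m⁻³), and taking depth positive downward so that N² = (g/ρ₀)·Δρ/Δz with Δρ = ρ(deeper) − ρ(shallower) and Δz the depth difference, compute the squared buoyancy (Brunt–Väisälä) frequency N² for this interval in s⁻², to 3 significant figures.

Δρ = 1025.17 − 1024.20 = 0.97 kg m⁻³ over Δz = 111.2 − 33 = 78.2 m.
N² = (9.81/1024.685) × (0.97/78.2) = 1.1875 × 10⁻⁴ s⁻² ≈ 1.19 × 10⁻⁴ s⁻².
A positive N² confirms static stability across the interval.

1.19 × 10⁻⁴ s⁻²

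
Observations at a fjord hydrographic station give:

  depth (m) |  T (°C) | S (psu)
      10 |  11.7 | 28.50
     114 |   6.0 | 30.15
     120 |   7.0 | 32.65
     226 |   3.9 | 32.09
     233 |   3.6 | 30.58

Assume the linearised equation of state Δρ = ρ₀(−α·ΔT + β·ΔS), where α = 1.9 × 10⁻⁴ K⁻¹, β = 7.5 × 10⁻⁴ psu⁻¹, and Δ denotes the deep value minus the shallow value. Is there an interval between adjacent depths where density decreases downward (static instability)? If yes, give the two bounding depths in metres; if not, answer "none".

Evaluate Δρ/ρ₀ = −αΔT + βΔS across each adjacent pair:
  10–114 m: −αΔT+βΔS = −(1.9 × 10⁻⁴)(-5.7)+(7.5 × 10⁻⁴)(+1.65) = 2.3 × 10⁻³ → stable
  114–120 m: −αΔT+βΔS = −(1.9 × 10⁻⁴)(+1.0)+(7.5 × 10⁻⁴)(+2.50) = 1.7 × 10⁻³ → stable
  120–226 m: −αΔT+βΔS = −(1.9 × 10⁻⁴)(-3.1)+(7.5 × 10⁻⁴)(-0.56) = 1.7 × 10⁻⁴ → stable
  226–233 m: −αΔT+βΔS = −(1.9 × 10⁻⁴)(-0.3)+(7.5 × 10⁻⁴)(-1.51) = -1.1 × 10⁻³ → UNSTABLE
The 226–233 m interval has Δρ < 0: lighter water underlies denser water.

226–233 m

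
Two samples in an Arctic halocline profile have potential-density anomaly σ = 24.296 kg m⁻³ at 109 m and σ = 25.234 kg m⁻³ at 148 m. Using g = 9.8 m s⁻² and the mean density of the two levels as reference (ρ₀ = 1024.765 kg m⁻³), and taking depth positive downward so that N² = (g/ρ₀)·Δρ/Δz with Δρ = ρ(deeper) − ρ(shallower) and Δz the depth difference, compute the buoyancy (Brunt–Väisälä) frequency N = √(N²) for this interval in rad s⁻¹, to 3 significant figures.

Δρ = 1025.234 − 1024.296 = 0.938 kg m⁻³ over Δz = 148 − 109 = 39 m.
N² = (9.8/1024.765) × (0.938/39) = 2.3001 × 10⁻⁴ s⁻².
N = √(2.3001 × 10⁻⁴) = 0.015166 rad s⁻¹ ≈ 0.0152 rad s⁻¹.

0.0152 rad s⁻¹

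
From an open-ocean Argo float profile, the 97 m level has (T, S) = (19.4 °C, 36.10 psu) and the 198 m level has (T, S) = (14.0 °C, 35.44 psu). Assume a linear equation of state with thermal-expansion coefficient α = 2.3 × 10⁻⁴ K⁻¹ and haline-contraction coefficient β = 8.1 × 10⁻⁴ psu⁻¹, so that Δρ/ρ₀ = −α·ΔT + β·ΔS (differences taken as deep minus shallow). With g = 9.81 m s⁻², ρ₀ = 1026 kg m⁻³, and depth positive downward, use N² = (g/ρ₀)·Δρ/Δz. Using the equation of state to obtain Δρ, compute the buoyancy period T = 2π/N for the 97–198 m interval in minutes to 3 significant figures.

ΔT = -5.4 K, ΔS = -0.66 psu (deep − shallow).
Δρ/ρ₀ = −αΔT + βΔS = 1.242 × 10⁻³ − 5.346 × 10⁻⁴ = 7.074 × 10⁻⁴, so Δρ ≈ 0.7258 kg m⁻³.
N² = (g/ρ₀)·Δρ/Δz = g·(Δρ/ρ₀)/Δz = 9.81 × 7.074 × 10⁻⁴ / 101 = 6.8709 × 10⁻⁵ s⁻².
N = √(6.8709 × 10⁻⁵) = 8.2891 × 10⁻³ rad s⁻¹ → T = 2π/N = 758.01 s = 12.633 min ≈ 12.6 min.

12.6 min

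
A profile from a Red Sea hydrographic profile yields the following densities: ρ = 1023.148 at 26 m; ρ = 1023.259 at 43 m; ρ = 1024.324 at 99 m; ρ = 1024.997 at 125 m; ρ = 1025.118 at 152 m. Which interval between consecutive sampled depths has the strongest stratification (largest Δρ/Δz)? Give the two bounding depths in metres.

99–125 m

Compute the density gradient over each adjacent pair:
  26–43 m: Δρ/Δz = 0.111/17 = 6.5 × 10⁻³ kg m⁻⁴
  43–99 m: Δρ/Δz = 1.065/56 = 0.019 kg m⁻⁴
  99–125 m: Δρ/Δz = 0.673/26 = 0.026 kg m⁻⁴
  125–152 m: Δρ/Δz = 0.121/27 = 4.5 × 10⁻³ kg m⁻⁴
The largest gradient is in the 99–125 m interval — the pycnocline.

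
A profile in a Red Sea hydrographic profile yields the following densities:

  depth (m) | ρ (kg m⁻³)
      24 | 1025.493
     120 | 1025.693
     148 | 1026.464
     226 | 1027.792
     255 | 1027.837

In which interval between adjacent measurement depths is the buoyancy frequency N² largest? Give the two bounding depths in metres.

120–148 m

Compute the density gradient over each adjacent pair:
  24–120 m: Δρ/Δz = 0.200/96 = 2.1 × 10⁻³ kg m⁻⁴
  120–148 m: Δρ/Δz = 0.771/28 = 0.028 kg m⁻⁴
  148–226 m: Δρ/Δz = 1.328/78 = 0.017 kg m⁻⁴
  226–255 m: Δρ/Δz = 0.045/29 = 1.6 × 10⁻³ kg m⁻⁴
The largest gradient is in the 120–148 m interval — the pycnocline.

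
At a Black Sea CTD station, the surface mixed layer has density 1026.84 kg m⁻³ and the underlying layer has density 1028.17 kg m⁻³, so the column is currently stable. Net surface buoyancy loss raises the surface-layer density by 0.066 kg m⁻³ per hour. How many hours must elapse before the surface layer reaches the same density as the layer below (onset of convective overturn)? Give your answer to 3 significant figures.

Density deficit of the surface layer: 1028.17 − 1026.84 = 1.33 kg m⁻³.
Required change = 1.33 / 0.066 = 20.2 hours.

20.2 hours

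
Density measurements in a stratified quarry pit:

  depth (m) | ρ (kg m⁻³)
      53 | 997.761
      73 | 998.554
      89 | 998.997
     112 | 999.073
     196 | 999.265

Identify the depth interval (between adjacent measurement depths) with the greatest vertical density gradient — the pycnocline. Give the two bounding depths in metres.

Compute the density gradient over each adjacent pair:
  53–73 m: Δρ/Δz = 0.793/20 = 0.040 kg m⁻⁴
  73–89 m: Δρ/Δz = 0.443/16 = 0.028 kg m⁻⁴
  89–112 m: Δρ/Δz = 0.076/23 = 3.3 × 10⁻³ kg m⁻⁴
  112–196 m: Δρ/Δz = 0.192/84 = 2.3 × 10⁻³ kg m⁻⁴
The largest gradient is in the 53–73 m interval — the pycnocline.

53–73 m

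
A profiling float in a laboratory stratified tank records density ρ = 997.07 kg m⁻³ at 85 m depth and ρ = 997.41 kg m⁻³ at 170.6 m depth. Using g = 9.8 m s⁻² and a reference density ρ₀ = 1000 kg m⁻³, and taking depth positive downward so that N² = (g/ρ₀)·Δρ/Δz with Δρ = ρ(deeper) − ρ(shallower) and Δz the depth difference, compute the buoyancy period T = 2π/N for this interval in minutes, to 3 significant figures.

16.8 min

Δρ = 997.41 − 997.07 = 0.34 kg m⁻³ over Δz = 170.6 − 85 = 85.6 m.
N² = (9.8/1000) × (0.34/85.6) = 3.8925 × 10⁻⁵ s⁻².
N = √(3.8925 × 10⁻⁵) = 6.2390 × 10⁻³ rad s⁻¹, so T = 2π/N = 1.0071 × 10³ s = 16.785 min ≈ 16.8 min.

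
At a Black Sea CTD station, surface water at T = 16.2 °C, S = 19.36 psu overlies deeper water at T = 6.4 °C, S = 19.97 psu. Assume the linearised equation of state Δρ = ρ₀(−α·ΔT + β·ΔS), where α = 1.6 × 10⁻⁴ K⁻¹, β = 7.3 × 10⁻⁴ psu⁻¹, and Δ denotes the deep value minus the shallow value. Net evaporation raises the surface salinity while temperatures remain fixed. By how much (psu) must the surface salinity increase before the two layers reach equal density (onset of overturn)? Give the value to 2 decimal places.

2.76 psu

Neutral buoyancy requires −α(T_deep − T_surf) + β(S_deep − S_surf′) = 0.
S_surf′ = S_deep − (α/β)·ΔT = 19.97 − (1.6 × 10⁻⁴/7.3 × 10⁻⁴)·(-9.8) = 22.1179 psu.
Increase required: 22.1179 − 19.36 = 2.7579 psu.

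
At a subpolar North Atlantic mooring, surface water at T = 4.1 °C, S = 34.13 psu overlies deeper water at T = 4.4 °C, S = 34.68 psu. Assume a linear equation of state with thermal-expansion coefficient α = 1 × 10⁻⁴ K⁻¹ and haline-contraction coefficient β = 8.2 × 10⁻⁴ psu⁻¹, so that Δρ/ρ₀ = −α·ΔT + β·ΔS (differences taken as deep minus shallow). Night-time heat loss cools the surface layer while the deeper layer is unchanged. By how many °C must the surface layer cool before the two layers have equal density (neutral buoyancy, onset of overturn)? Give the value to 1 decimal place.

Neutral buoyancy requires Δρ = 0, i.e. −α(T_deep − T_surf′) + β(S_deep − S_surf) = 0.
T_surf′ = T_deep − (β/α)·ΔS = 4.4 − (8.2 × 10⁻⁴/1 × 10⁻⁴)·(+0.55) = -0.110 °C.
Cooling required: 4.1 − (-0.110) = 4.210 °C.

4.2 °C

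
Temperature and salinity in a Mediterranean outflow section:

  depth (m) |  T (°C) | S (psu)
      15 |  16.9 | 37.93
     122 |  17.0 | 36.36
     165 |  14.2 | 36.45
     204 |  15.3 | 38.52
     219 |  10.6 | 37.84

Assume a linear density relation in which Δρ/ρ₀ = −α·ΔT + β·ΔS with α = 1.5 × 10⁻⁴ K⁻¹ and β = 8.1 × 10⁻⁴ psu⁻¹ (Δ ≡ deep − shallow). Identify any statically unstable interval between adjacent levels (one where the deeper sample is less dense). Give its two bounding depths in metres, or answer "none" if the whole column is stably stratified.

Evaluate Δρ/ρ₀ = −αΔT + βΔS across each adjacent pair:
  15–122 m: −αΔT+βΔS = −(1.5 × 10⁻⁴)(+0.1)+(8.1 × 10⁻⁴)(-1.57) = -1.3 × 10⁻³ → UNSTABLE
  122–165 m: −αΔT+βΔS = −(1.5 × 10⁻⁴)(-2.8)+(8.1 × 10⁻⁴)(+0.09) = 4.9 × 10⁻⁴ → stable
  165–204 m: −αΔT+βΔS = −(1.5 × 10⁻⁴)(+1.1)+(8.1 × 10⁻⁴)(+2.07) = 1.5 × 10⁻³ → stable
  204–219 m: −αΔT+βΔS = −(1.5 × 10⁻⁴)(-4.7)+(8.1 × 10⁻⁴)(-0.68) = 1.5 × 10⁻⁴ → stable
The 15–122 m interval has Δρ < 0: lighter water underlies denser water.

15–122 m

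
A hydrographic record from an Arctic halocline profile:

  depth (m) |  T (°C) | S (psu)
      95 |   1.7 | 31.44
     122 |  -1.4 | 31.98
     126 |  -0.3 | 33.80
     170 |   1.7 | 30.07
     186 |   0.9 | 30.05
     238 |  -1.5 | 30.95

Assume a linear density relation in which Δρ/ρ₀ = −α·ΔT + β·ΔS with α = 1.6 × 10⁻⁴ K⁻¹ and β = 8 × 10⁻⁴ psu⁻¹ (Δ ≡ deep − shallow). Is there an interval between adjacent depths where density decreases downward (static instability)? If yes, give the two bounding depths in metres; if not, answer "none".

126–170 m

Evaluate Δρ/ρ₀ = −αΔT + βΔS across each adjacent pair:
  95–122 m: −αΔT+βΔS = −(1.6 × 10⁻⁴)(-3.1)+(8 × 10⁻⁴)(+0.54) = 9.3 × 10⁻⁴ → stable
  122–126 m: −αΔT+βΔS = −(1.6 × 10⁻⁴)(+1.1)+(8 × 10⁻⁴)(+1.82) = 1.3 × 10⁻³ → stable
  126–170 m: −αΔT+βΔS = −(1.6 × 10⁻⁴)(+2.0)+(8 × 10⁻⁴)(-3.73) = -3.3 × 10⁻³ → UNSTABLE
  170–186 m: −αΔT+βΔS = −(1.6 × 10⁻⁴)(-0.8)+(8 × 10⁻⁴)(-0.02) = 1.1 × 10⁻⁴ → stable
  186–238 m: −αΔT+βΔS = −(1.6 × 10⁻⁴)(-2.4)+(8 × 10⁻⁴)(+0.90) = 1.1 × 10⁻³ → stable
The 126–170 m interval has Δρ < 0: lighter water underlies denser water.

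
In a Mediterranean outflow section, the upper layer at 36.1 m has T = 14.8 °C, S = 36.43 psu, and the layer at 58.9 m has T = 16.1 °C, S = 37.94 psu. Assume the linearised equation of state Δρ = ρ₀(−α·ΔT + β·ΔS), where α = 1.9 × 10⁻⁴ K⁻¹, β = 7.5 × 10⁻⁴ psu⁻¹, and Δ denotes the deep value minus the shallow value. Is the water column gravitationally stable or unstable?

stable

ΔT = 16.1 − 14.8 = +1.3 K and ΔS = 37.94 − 36.43 = +1.51 psu (deep − shallow).
−αΔT = -2.47 × 10⁻⁴; βΔS = 1.1325 × 10⁻³; sum Δρ/ρ₀ = 8.855 × 10⁻⁴.
Δρ/ρ₀ > 0, so Δρ > 0: deeper water is denser → statically stable.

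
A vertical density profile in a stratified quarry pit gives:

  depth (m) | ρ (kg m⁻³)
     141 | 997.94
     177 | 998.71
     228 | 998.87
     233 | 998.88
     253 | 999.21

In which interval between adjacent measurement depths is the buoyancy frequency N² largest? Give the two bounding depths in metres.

141–177 m

Compute the density gradient over each adjacent pair:
  141–177 m: Δρ/Δz = 0.77/36 = 0.021 kg m⁻⁴
  177–228 m: Δρ/Δz = 0.16/51 = 3.1 × 10⁻³ kg m⁻⁴
  228–233 m: Δρ/Δz = 0.01/5 = 2.0 × 10⁻³ kg m⁻⁴
  233–253 m: Δρ/Δz = 0.33/20 = 0.017 kg m⁻⁴
The largest gradient is in the 141–177 m interval — the pycnocline.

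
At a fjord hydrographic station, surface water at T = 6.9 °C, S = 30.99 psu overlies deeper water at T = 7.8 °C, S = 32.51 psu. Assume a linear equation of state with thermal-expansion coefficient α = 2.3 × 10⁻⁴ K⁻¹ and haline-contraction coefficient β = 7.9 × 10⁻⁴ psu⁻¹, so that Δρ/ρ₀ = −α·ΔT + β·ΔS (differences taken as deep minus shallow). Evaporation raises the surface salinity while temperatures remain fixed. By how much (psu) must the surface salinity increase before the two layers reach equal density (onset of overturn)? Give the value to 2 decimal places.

1.26 psu

Neutral buoyancy requires −α(T_deep − T_surf) + β(S_deep − S_surf′) = 0.
S_surf′ = S_deep − (α/β)·ΔT = 32.51 − (2.3 × 10⁻⁴/7.9 × 10⁻⁴)·(+0.9) = 32.2480 psu.
Increase required: 32.2480 − 30.99 = 1.2580 psu.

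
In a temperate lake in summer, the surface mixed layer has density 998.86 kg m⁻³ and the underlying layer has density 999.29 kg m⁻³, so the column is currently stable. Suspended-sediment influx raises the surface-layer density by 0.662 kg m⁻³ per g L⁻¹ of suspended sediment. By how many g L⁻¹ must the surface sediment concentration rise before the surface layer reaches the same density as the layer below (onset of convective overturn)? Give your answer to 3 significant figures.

Density deficit of the surface layer: 999.29 − 998.86 = 0.43 kg m⁻³.
Required change = 0.43 / 0.662 = 0.650 g L⁻¹.

0.650 g L⁻¹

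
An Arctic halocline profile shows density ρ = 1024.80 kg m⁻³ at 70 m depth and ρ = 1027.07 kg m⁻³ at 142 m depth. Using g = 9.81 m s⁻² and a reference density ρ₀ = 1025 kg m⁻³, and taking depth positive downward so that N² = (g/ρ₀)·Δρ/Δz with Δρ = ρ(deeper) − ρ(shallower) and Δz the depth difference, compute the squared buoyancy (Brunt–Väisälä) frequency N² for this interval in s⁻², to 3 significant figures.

Δρ = 1027.07 − 1024.80 = 2.27 kg m⁻³ over Δz = 142 − 70 = 72 m.
N² = (9.81/1025) × (2.27/72) = 3.0174 × 10⁻⁴ s⁻² ≈ 3.02 × 10⁻⁴ s⁻².

3.02 × 10⁻⁴ s⁻²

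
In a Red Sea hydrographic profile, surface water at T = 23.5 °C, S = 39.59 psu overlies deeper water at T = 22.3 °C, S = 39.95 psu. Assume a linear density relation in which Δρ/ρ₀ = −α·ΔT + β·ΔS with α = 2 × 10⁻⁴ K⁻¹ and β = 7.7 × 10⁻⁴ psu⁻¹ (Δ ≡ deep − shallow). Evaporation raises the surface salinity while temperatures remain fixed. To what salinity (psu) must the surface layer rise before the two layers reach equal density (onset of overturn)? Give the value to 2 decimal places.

Neutral buoyancy requires −α(T_deep − T_surf) + β(S_deep − S_surf′) = 0.
S_surf′ = S_deep − (α/β)·ΔT = 39.95 − (2 × 10⁻⁴/7.7 × 10⁻⁴)·(-1.2) = 40.2617 psu.
Increase required: 40.2617 − 39.59 = 0.6717 psu.

40.26 psu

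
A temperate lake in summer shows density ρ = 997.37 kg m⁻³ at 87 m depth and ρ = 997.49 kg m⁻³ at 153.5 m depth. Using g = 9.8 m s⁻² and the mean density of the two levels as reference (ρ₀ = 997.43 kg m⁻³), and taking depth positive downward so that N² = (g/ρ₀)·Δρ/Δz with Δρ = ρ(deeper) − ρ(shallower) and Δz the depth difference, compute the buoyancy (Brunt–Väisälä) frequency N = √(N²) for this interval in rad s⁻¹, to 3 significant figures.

Δρ = 997.49 − 997.37 = 0.12 kg m⁻³ over Δz = 153.5 − 87 = 66.5 m.
N² = (9.8/997.43) × (0.12/66.5) = 1.7730 × 10⁻⁵ s⁻².
N = √(1.7730 × 10⁻⁵) = 4.2107 × 10⁻³ rad s⁻¹ ≈ 4.21 × 10⁻³ rad s⁻¹.

4.21 × 10⁻³ rad s⁻¹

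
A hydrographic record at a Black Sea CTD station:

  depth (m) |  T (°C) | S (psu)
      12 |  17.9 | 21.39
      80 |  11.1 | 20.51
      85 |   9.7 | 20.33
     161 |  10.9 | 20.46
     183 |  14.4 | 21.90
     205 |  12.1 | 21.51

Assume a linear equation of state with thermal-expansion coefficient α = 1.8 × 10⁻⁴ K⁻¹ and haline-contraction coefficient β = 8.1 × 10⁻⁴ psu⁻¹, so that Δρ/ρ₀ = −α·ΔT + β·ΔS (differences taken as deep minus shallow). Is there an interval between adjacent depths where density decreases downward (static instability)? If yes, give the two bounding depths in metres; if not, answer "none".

85–161 m

Evaluate Δρ/ρ₀ = −αΔT + βΔS across each adjacent pair:
  12–80 m: −αΔT+βΔS = −(1.8 × 10⁻⁴)(-6.8)+(8.1 × 10⁻⁴)(-0.88) = 5.1 × 10⁻⁴ → stable
  80–85 m: −αΔT+βΔS = −(1.8 × 10⁻⁴)(-1.4)+(8.1 × 10⁻⁴)(-0.18) = 1.1 × 10⁻⁴ → stable
  85–161 m: −αΔT+βΔS = −(1.8 × 10⁻⁴)(+1.2)+(8.1 × 10⁻⁴)(+0.13) = -1.1 × 10⁻⁴ → UNSTABLE
  161–183 m: −αΔT+βΔS = −(1.8 × 10⁻⁴)(+3.5)+(8.1 × 10⁻⁴)(+1.44) = 5.4 × 10⁻⁴ → stable
  183–205 m: −αΔT+βΔS = −(1.8 × 10⁻⁴)(-2.3)+(8.1 × 10⁻⁴)(-0.39) = 9.8 × 10⁻⁵ → stable
The 85–161 m interval has Δρ < 0: lighter water underlies denser water.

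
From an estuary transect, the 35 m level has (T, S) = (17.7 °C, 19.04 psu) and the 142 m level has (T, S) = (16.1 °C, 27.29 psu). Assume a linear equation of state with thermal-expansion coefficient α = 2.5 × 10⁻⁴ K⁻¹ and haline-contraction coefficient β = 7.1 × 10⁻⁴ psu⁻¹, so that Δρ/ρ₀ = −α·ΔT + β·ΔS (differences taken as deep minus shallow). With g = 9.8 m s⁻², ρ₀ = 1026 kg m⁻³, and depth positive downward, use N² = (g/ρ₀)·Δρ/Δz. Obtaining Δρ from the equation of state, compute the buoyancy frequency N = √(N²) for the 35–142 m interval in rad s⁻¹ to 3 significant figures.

0.0239 rad s⁻¹

ΔT = -1.6 K, ΔS = +8.25 psu (deep − shallow).
Δρ/ρ₀ = −αΔT + βΔS = 4.00 × 10⁻⁴ + 5.8575 × 10⁻³ = 6.2575 × 10⁻³, so Δρ ≈ 6.420 kg m⁻³.
N² = (g/ρ₀)·Δρ/Δz = g·(Δρ/ρ₀)/Δz = 9.8 × 6.2575 × 10⁻³ / 107 = 5.7312 × 10⁻⁴ s⁻².
N = √(5.7312 × 10⁻⁴) = 0.023940 rad s⁻¹ ≈ 0.0239 rad s⁻¹.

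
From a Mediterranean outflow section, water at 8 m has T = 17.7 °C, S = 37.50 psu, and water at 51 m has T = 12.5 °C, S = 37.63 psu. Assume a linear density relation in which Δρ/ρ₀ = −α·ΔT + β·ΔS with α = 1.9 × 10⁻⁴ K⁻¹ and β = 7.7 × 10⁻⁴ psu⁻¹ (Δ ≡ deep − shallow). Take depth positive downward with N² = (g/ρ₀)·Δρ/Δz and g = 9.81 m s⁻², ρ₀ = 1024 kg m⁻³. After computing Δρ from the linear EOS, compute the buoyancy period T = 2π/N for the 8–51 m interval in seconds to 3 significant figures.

399 s

ΔT = -5.2 K, ΔS = +0.13 psu (deep − shallow).
Δρ/ρ₀ = −αΔT + βΔS = 9.88 × 10⁻⁴ + 1.001 × 10⁻⁴ = 1.0881 × 10⁻³, so Δρ ≈ 1.114 kg m⁻³.
N² = (g/ρ₀)·Δρ/Δz = g·(Δρ/ρ₀)/Δz = 9.81 × 1.0881 × 10⁻³ / 43 = 2.4824 × 10⁻⁴ s⁻².
N = √(2.4824 × 10⁻⁴) = 0.015756 rad s⁻¹ → T = 2π/N = 398.78 s ≈ 399 s.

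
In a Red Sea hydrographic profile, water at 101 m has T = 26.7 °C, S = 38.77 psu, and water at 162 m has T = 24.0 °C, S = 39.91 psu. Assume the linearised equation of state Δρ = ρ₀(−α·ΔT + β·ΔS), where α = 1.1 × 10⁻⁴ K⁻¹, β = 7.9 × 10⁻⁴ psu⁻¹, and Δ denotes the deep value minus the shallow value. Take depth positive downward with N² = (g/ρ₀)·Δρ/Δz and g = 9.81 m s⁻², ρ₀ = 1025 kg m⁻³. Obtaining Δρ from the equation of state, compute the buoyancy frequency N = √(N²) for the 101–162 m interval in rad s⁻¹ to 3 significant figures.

0.0139 rad s⁻¹

ΔT = -2.7 K, ΔS = +1.14 psu (deep − shallow).
Δρ/ρ₀ = −αΔT + βΔS = 2.97 × 10⁻⁴ + 9.006 × 10⁻⁴ = 1.1976 × 10⁻³, so Δρ ≈ 1.228 kg m⁻³.
N² = (g/ρ₀)·Δρ/Δz = g·(Δρ/ρ₀)/Δz = 9.81 × 1.1976 × 10⁻³ / 61 = 1.9260 × 10⁻⁴ s⁻².
N = √(1.9260 × 10⁻⁴) = 0.013878 rad s⁻¹ ≈ 0.0139 rad s⁻¹.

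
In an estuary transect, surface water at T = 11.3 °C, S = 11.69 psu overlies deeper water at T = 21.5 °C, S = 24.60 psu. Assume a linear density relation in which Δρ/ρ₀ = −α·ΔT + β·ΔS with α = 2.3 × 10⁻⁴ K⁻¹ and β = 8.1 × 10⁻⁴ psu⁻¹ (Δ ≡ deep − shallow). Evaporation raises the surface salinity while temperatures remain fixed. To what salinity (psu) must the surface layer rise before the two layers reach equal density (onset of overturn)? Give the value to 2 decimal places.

Neutral buoyancy requires −α(T_deep − T_surf) + β(S_deep − S_surf′) = 0.
S_surf′ = S_deep − (α/β)·ΔT = 24.60 − (2.3 × 10⁻⁴/8.1 × 10⁻⁴)·(+10.2) = 21.7037 psu.
Increase required: 21.7037 − 11.69 = 10.0137 psu.

21.70 psu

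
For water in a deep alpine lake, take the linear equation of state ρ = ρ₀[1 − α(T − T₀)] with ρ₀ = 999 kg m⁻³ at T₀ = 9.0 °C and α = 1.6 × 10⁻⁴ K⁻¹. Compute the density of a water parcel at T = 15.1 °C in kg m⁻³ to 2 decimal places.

998.02 kg m⁻³

T − T₀ = +6.1 K.
Bracket = 1 − α·(+6.1) = 1 + (-9.76 × 10⁻⁴) = 0.9990240.
ρ = 999 × 0.9990240 = 998.02 kg m⁻³.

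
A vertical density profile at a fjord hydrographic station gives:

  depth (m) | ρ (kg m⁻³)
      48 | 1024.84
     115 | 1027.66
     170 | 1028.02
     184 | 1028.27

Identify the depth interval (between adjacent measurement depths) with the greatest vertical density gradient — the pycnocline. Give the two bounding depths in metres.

Compute the density gradient over each adjacent pair:
  48–115 m: Δρ/Δz = 2.82/67 = 0.042 kg m⁻⁴
  115–170 m: Δρ/Δz = 0.36/55 = 6.5 × 10⁻³ kg m⁻⁴
  170–184 m: Δρ/Δz = 0.25/14 = 0.018 kg m⁻⁴
The largest gradient is in the 48–115 m interval — the pycnocline.

48–115 m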